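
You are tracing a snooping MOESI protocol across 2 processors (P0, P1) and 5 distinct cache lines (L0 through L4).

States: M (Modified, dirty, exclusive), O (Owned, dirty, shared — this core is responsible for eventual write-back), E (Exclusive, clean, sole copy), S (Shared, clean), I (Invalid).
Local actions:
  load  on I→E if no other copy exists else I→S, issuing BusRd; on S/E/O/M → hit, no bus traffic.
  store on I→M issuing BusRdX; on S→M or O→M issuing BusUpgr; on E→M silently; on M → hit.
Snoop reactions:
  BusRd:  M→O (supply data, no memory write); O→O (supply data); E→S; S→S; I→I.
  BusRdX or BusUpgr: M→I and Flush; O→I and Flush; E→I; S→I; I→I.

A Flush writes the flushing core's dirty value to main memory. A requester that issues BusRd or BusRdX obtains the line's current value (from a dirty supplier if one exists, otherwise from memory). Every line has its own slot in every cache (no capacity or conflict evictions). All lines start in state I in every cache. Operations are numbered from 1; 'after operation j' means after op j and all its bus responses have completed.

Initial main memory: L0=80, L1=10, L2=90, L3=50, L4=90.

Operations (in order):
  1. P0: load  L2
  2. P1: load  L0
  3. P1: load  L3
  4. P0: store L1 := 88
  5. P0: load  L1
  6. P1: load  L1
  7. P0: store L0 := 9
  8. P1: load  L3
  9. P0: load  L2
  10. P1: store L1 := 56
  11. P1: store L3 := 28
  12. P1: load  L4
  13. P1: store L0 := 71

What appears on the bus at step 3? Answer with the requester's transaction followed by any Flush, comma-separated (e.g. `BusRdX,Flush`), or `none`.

[1] P0: load  L2 | P0:E(90), P1:I | bus: BusRd
[2] P1: load  L0 | P0:I, P1:E(80) | bus: BusRd
[3] P1: load  L3 | P0:I, P1:E(50) | bus: BusRd
[4] P0: store L1 := 88 | P0:M(88), P1:I | bus: BusRdX
[5] P0: load  L1 | P0:M(88), P1:I | bus: none
[6] P1: load  L1 | P0:O(88), P1:S(88) | bus: BusRd
[7] P0: store L0 := 9 | P0:M(9), P1:I | bus: BusRdX
[8] P1: load  L3 | P0:I, P1:E(50) | bus: none
[9] P0: load  L2 | P0:E(90), P1:I | bus: none
[10] P1: store L1 := 56 | P0:I, P1:M(56) | bus: BusUpgr,Flush
[11] P1: store L3 := 28 | P0:I, P1:M(28) | bus: none
[12] P1: load  L4 | P0:I, P1:E(90) | bus: BusRd
[13] P1: store L0 := 71 | P0:I, P1:M(71) | bus: BusRdX,Flush

bus = BusRd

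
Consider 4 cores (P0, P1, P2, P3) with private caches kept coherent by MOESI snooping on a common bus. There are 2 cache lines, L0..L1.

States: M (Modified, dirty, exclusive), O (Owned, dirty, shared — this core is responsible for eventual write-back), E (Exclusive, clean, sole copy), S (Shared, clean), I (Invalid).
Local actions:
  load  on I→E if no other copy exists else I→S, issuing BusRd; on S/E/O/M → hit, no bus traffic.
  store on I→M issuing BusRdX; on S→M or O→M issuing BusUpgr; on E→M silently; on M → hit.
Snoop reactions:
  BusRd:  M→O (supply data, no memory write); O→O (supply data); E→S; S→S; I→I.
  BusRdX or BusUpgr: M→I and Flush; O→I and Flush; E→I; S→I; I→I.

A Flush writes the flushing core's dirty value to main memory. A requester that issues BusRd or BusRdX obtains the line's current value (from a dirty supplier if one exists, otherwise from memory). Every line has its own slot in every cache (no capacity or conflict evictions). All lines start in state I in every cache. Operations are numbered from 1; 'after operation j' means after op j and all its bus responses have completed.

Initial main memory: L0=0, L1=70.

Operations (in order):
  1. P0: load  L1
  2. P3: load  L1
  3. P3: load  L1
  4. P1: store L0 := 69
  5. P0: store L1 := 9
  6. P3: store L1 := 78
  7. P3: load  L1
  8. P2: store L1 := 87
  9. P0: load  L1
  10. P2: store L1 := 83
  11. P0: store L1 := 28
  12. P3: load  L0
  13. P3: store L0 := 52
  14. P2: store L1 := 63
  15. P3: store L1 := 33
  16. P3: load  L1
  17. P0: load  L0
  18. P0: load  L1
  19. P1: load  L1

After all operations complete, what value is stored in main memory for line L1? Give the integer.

memory[L1] = 63

step 1: P0: load  L1  ⟶  EIII  (L1)  txn=BusRd  M[L1]=70
step 2: P3: load  L1  ⟶  SIIS  (L1)  txn=BusRd  M[L1]=70
step 3: P3: load  L1  ⟶  SIIS  (L1)  txn=∅  M[L1]=70
step 4: P1: store L0 := 69  ⟶  IMII  (L0)  txn=BusRdX  M[L0]=0
step 5: P0: store L1 := 9  ⟶  MIII  (L1)  txn=BusUpgr  M[L1]=70
step 6: P3: store L1 := 78  ⟶  IIIM  (L1)  txn=BusRdX+Flush  M[L1]=9
step 7: P3: load  L1  ⟶  IIIM  (L1)  txn=∅  M[L1]=9
step 8: P2: store L1 := 87  ⟶  IIMI  (L1)  txn=BusRdX+Flush  M[L1]=78
step 9: P0: load  L1  ⟶  SIOI  (L1)  txn=BusRd  M[L1]=78
step 10: P2: store L1 := 83  ⟶  IIMI  (L1)  txn=BusUpgr  M[L1]=78
step 11: P0: store L1 := 28  ⟶  MIII  (L1)  txn=BusRdX+Flush  M[L1]=83
step 12: P3: load  L0  ⟶  IOIS  (L0)  txn=BusRd  M[L0]=0
step 13: P3: store L0 := 52  ⟶  IIIM  (L0)  txn=BusUpgr+Flush  M[L0]=69
step 14: P2: store L1 := 63  ⟶  IIMI  (L1)  txn=BusRdX+Flush  M[L1]=28
step 15: P3: store L1 := 33  ⟶  IIIM  (L1)  txn=BusRdX+Flush  M[L1]=63
step 16: P3: load  L1  ⟶  IIIM  (L1)  txn=∅  M[L1]=63
step 17: P0: load  L0  ⟶  SIIO  (L0)  txn=BusRd  M[L0]=69
step 18: P0: load  L1  ⟶  SIIO  (L1)  txn=BusRd  M[L1]=63
step 19: P1: load  L1  ⟶  SSIO  (L1)  txn=BusRd  M[L1]=63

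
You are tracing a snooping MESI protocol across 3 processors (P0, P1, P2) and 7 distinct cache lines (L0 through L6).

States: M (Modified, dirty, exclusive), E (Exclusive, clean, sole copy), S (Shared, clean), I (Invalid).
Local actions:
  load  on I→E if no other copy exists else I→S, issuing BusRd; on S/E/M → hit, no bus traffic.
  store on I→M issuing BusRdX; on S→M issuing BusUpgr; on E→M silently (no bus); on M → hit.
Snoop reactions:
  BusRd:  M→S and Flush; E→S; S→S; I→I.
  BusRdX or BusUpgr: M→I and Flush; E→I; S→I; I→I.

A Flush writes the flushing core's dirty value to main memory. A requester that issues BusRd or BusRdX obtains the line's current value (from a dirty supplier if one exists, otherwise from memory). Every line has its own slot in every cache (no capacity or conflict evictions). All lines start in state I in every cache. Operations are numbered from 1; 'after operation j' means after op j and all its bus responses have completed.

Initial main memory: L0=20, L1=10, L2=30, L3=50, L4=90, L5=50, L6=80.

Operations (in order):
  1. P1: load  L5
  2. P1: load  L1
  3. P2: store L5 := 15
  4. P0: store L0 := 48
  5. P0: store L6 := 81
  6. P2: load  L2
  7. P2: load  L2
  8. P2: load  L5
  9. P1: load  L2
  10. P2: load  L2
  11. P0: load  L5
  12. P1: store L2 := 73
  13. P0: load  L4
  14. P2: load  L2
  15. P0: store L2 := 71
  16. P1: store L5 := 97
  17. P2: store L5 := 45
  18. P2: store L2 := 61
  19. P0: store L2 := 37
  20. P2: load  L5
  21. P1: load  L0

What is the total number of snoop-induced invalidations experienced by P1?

step 1: P1: load  L5  ⟶  IEI  (L5)  txn=BusRd  M[L5]=50
step 2: P1: load  L1  ⟶  IEI  (L1)  txn=BusRd  M[L1]=10
step 3: P2: store L5 := 15  ⟶  IIM  (L5)  txn=BusRdX  M[L5]=50
step 4: P0: store L0 := 48  ⟶  MII  (L0)  txn=BusRdX  M[L0]=20
step 5: P0: store L6 := 81  ⟶  MII  (L6)  txn=BusRdX  M[L6]=80
step 6: P2: load  L2  ⟶  IIE  (L2)  txn=BusRd  M[L2]=30
step 7: P2: load  L2  ⟶  IIE  (L2)  txn=∅  M[L2]=30
step 8: P2: load  L5  ⟶  IIM  (L5)  txn=∅  M[L5]=50
step 9: P1: load  L2  ⟶  ISS  (L2)  txn=BusRd  M[L2]=30
step 10: P2: load  L2  ⟶  ISS  (L2)  txn=∅  M[L2]=30
step 11: P0: load  L5  ⟶  SIS  (L5)  txn=BusRd+Flush  M[L5]=15
step 12: P1: store L2 := 73  ⟶  IMI  (L2)  txn=BusUpgr  M[L2]=30
step 13: P0: load  L4  ⟶  EII  (L4)  txn=BusRd  M[L4]=90
step 14: P2: load  L2  ⟶  ISS  (L2)  txn=BusRd+Flush  M[L2]=73
step 15: P0: store L2 := 71  ⟶  MII  (L2)  txn=BusRdX  M[L2]=73
step 16: P1: store L5 := 97  ⟶  IMI  (L5)  txn=BusRdX  M[L5]=15
step 17: P2: store L5 := 45  ⟶  IIM  (L5)  txn=BusRdX+Flush  M[L5]=97
step 18: P2: store L2 := 61  ⟶  IIM  (L2)  txn=BusRdX+Flush  M[L2]=71
step 19: P0: store L2 := 37  ⟶  MII  (L2)  txn=BusRdX+Flush  M[L2]=61
step 20: P2: load  L5  ⟶  IIM  (L5)  txn=∅  M[L5]=97
step 21: P1: load  L0  ⟶  SSI  (L0)  txn=BusRd+Flush  M[L0]=48

invalidations = 3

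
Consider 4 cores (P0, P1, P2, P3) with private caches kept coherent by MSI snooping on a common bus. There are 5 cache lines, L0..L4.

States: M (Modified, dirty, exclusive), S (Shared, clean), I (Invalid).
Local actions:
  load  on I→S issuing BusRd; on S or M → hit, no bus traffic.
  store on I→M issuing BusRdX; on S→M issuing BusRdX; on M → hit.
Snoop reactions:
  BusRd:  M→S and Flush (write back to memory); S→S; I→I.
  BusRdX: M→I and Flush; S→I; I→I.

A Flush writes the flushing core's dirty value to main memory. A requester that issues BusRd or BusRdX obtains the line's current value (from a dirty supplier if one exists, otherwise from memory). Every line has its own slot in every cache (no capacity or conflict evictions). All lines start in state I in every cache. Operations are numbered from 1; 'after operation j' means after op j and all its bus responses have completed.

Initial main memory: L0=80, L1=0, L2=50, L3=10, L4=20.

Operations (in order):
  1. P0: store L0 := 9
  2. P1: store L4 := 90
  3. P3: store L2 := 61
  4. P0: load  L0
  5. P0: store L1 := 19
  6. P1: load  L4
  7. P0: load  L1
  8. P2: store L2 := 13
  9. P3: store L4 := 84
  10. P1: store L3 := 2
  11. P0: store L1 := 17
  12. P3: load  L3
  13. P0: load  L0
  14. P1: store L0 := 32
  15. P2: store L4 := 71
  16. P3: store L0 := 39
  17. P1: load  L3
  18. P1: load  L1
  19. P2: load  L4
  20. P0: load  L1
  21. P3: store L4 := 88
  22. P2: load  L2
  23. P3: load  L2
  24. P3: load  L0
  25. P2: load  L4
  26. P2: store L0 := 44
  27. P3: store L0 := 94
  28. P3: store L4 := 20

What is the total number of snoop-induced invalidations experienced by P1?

invalidations = 2

step 1: P0: store L0 := 9  ⟶  MIII  (L0)  txn=BusRdX  M[L0]=80
step 2: P1: store L4 := 90  ⟶  IMII  (L4)  txn=BusRdX  M[L4]=20
step 3: P3: store L2 := 61  ⟶  IIIM  (L2)  txn=BusRdX  M[L2]=50
step 4: P0: load  L0  ⟶  MIII  (L0)  txn=∅  M[L0]=80
step 5: P0: store L1 := 19  ⟶  MIII  (L1)  txn=BusRdX  M[L1]=0
step 6: P1: load  L4  ⟶  IMII  (L4)  txn=∅  M[L4]=20
step 7: P0: load  L1  ⟶  MIII  (L1)  txn=∅  M[L1]=0
step 8: P2: store L2 := 13  ⟶  IIMI  (L2)  txn=BusRdX+Flush  M[L2]=61
step 9: P3: store L4 := 84  ⟶  IIIM  (L4)  txn=BusRdX+Flush  M[L4]=90
step 10: P1: store L3 := 2  ⟶  IMII  (L3)  txn=BusRdX  M[L3]=10
step 11: P0: store L1 := 17  ⟶  MIII  (L1)  txn=∅  M[L1]=0
step 12: P3: load  L3  ⟶  ISIS  (L3)  txn=BusRd+Flush  M[L3]=2
step 13: P0: load  L0  ⟶  MIII  (L0)  txn=∅  M[L0]=80
step 14: P1: store L0 := 32  ⟶  IMII  (L0)  txn=BusRdX+Flush  M[L0]=9
step 15: P2: store L4 := 71  ⟶  IIMI  (L4)  txn=BusRdX+Flush  M[L4]=84
step 16: P3: store L0 := 39  ⟶  IIIM  (L0)  txn=BusRdX+Flush  M[L0]=32
step 17: P1: load  L3  ⟶  ISIS  (L3)  txn=∅  M[L3]=2
step 18: P1: load  L1  ⟶  SSII  (L1)  txn=BusRd+Flush  M[L1]=17
step 19: P2: load  L4  ⟶  IIMI  (L4)  txn=∅  M[L4]=84
step 20: P0: load  L1  ⟶  SSII  (L1)  txn=∅  M[L1]=17
step 21: P3: store L4 := 88  ⟶  IIIM  (L4)  txn=BusRdX+Flush  M[L4]=71
step 22: P2: load  L2  ⟶  IIMI  (L2)  txn=∅  M[L2]=61
step 23: P3: load  L2  ⟶  IISS  (L2)  txn=BusRd+Flush  M[L2]=13
step 24: P3: load  L0  ⟶  IIIM  (L0)  txn=∅  M[L0]=32
step 25: P2: load  L4  ⟶  IISS  (L4)  txn=BusRd+Flush  M[L4]=88
step 26: P2: store L0 := 44  ⟶  IIMI  (L0)  txn=BusRdX+Flush  M[L0]=39
step 27: P3: store L0 := 94  ⟶  IIIM  (L0)  txn=BusRdX+Flush  M[L0]=44
step 28: P3: store L4 := 20  ⟶  IIIM  (L4)  txn=BusRdX  M[L4]=88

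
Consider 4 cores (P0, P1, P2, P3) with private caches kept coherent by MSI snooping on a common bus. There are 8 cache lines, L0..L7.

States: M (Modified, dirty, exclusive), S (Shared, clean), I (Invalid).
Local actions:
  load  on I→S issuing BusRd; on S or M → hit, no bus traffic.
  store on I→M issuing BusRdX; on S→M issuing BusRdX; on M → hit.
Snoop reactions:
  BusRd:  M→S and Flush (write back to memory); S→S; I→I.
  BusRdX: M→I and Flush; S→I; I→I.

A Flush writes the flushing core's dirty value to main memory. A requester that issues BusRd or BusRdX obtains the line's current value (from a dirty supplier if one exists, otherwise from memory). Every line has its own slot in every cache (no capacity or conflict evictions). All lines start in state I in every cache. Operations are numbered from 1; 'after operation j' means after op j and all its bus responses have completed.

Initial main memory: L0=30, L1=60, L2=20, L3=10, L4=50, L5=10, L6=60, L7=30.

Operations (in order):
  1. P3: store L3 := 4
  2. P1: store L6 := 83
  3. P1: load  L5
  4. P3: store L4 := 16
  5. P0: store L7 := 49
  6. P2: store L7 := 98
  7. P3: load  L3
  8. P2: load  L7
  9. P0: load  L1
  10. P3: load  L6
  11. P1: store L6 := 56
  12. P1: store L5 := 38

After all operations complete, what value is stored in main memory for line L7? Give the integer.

memory[L7] = 49

1. P3: store L3 := 4  bus=[BusRdX]  L3: P0=I P1=I P2=I P3=M  mem[L3]=10
2. P1: store L6 := 83  bus=[BusRdX]  L6: P0=I P1=M P2=I P3=I  mem[L6]=60
3. P1: load  L5  bus=[BusRd]  L5: P0=I P1=S P2=I P3=I  mem[L5]=10
4. P3: store L4 := 16  bus=[BusRdX]  L4: P0=I P1=I P2=I P3=M  mem[L4]=50
5. P0: store L7 := 49  bus=[BusRdX]  L7: P0=M P1=I P2=I P3=I  mem[L7]=30
6. P2: store L7 := 98  bus=[BusRdX,Flush]  L7: P0=I P1=I P2=M P3=I  mem[L7]=49
7. P3: load  L3  bus=[-]  L3: P0=I P1=I P2=I P3=M  mem[L3]=10
8. P2: load  L7  bus=[-]  L7: P0=I P1=I P2=M P3=I  mem[L7]=49
9. P0: load  L1  bus=[BusRd]  L1: P0=S P1=I P2=I P3=I  mem[L1]=60
10. P3: load  L6  bus=[BusRd,Flush]  L6: P0=I P1=S P2=I P3=S  mem[L6]=83
11. P1: store L6 := 56  bus=[BusRdX]  L6: P0=I P1=M P2=I P3=I  mem[L6]=83
12. P1: store L5 := 38  bus=[BusRdX]  L5: P0=I P1=M P2=I P3=I  mem[L5]=10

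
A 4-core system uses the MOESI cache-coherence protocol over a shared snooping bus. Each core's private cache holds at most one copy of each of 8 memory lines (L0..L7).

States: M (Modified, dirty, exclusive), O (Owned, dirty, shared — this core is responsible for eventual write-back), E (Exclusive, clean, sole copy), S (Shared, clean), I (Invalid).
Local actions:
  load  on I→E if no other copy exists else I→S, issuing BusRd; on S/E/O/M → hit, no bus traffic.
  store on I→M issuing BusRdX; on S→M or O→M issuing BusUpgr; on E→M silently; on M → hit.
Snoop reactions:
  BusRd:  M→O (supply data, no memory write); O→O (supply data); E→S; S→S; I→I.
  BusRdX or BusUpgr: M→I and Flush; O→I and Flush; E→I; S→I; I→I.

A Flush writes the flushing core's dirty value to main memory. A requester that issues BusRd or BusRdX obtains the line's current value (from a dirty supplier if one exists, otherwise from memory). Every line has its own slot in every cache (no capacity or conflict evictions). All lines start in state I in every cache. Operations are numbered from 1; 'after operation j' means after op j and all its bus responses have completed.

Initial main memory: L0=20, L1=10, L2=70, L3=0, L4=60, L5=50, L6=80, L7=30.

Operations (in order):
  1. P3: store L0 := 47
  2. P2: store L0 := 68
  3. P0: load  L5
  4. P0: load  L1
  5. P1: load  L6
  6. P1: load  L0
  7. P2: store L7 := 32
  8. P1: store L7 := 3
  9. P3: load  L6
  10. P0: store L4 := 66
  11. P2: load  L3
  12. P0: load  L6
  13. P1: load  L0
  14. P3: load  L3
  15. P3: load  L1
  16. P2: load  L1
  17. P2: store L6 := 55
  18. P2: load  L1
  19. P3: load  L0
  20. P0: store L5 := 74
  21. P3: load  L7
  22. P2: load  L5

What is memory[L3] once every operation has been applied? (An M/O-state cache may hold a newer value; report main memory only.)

step 1: P3: store L0 := 47  ⟶  IIIM  (L0)  txn=BusRdX  M[L0]=20
step 2: P2: store L0 := 68  ⟶  IIMI  (L0)  txn=BusRdX+Flush  M[L0]=47
step 3: P0: load  L5  ⟶  EIII  (L5)  txn=BusRd  M[L5]=50
step 4: P0: load  L1  ⟶  EIII  (L1)  txn=BusRd  M[L1]=10
step 5: P1: load  L6  ⟶  IEII  (L6)  txn=BusRd  M[L6]=80
step 6: P1: load  L0  ⟶  ISOI  (L0)  txn=BusRd  M[L0]=47
step 7: P2: store L7 := 32  ⟶  IIMI  (L7)  txn=BusRdX  M[L7]=30
step 8: P1: store L7 := 3  ⟶  IMII  (L7)  txn=BusRdX+Flush  M[L7]=32
step 9: P3: load  L6  ⟶  ISIS  (L6)  txn=BusRd  M[L6]=80
step 10: P0: store L4 := 66  ⟶  MIII  (L4)  txn=BusRdX  M[L4]=60
step 11: P2: load  L3  ⟶  IIEI  (L3)  txn=BusRd  M[L3]=0
step 12: P0: load  L6  ⟶  SSIS  (L6)  txn=BusRd  M[L6]=80
step 13: P1: load  L0  ⟶  ISOI  (L0)  txn=∅  M[L0]=47
step 14: P3: load  L3  ⟶  IISS  (L3)  txn=BusRd  M[L3]=0
step 15: P3: load  L1  ⟶  SIIS  (L1)  txn=BusRd  M[L1]=10
step 16: P2: load  L1  ⟶  SISS  (L1)  txn=BusRd  M[L1]=10
step 17: P2: store L6 := 55  ⟶  IIMI  (L6)  txn=BusRdX  M[L6]=80
step 18: P2: load  L1  ⟶  SISS  (L1)  txn=∅  M[L1]=10
step 19: P3: load  L0  ⟶  ISOS  (L0)  txn=BusRd  M[L0]=47
step 20: P0: store L5 := 74  ⟶  MIII  (L5)  txn=∅  M[L5]=50
step 21: P3: load  L7  ⟶  IOIS  (L7)  txn=BusRd  M[L7]=32
step 22: P2: load  L5  ⟶  OISI  (L5)  txn=BusRd  M[L5]=50

memory[L3] = 0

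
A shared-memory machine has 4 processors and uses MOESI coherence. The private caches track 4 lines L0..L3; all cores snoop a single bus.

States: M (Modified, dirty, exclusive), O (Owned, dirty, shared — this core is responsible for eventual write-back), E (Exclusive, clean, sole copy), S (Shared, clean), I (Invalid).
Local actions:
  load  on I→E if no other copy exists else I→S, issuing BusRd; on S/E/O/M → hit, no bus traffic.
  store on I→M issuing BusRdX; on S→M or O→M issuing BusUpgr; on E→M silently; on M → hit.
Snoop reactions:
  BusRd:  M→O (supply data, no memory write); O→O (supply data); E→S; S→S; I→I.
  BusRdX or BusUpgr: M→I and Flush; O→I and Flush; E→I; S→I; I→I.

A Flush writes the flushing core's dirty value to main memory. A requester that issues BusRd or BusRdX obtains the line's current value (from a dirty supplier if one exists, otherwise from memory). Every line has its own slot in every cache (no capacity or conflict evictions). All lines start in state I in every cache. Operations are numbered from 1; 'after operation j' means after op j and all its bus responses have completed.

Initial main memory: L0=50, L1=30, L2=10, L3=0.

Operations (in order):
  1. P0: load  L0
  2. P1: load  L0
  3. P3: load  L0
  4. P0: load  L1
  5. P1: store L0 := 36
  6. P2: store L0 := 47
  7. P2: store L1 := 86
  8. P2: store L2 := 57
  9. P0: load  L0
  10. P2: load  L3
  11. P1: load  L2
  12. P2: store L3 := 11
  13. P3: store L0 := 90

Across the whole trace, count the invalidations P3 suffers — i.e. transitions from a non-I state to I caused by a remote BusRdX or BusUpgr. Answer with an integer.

[1] P0: load  L0 | P0:E(50), P1:I, P2:I, P3:I | bus: BusRd
[2] P1: load  L0 | P0:S(50), P1:S(50), P2:I, P3:I | bus: BusRd
[3] P3: load  L0 | P0:S(50), P1:S(50), P2:I, P3:S(50) | bus: BusRd
[4] P0: load  L1 | P0:E(30), P1:I, P2:I, P3:I | bus: BusRd
[5] P1: store L0 := 36 | P0:I, P1:M(36), P2:I, P3:I | bus: BusUpgr
[6] P2: store L0 := 47 | P0:I, P1:I, P2:M(47), P3:I | bus: BusRdX,Flush
[7] P2: store L1 := 86 | P0:I, P1:I, P2:M(86), P3:I | bus: BusRdX
[8] P2: store L2 := 57 | P0:I, P1:I, P2:M(57), P3:I | bus: BusRdX
[9] P0: load  L0 | P0:S(47), P1:I, P2:O(47), P3:I | bus: BusRd
[10] P2: load  L3 | P0:I, P1:I, P2:E(0), P3:I | bus: BusRd
[11] P1: load  L2 | P0:I, P1:S(57), P2:O(57), P3:I | bus: BusRd
[12] P2: store L3 := 11 | P0:I, P1:I, P2:M(11), P3:I | bus: none
[13] P3: store L0 := 90 | P0:I, P1:I, P2:I, P3:M(90) | bus: BusRdX,Flush

invalidations = 1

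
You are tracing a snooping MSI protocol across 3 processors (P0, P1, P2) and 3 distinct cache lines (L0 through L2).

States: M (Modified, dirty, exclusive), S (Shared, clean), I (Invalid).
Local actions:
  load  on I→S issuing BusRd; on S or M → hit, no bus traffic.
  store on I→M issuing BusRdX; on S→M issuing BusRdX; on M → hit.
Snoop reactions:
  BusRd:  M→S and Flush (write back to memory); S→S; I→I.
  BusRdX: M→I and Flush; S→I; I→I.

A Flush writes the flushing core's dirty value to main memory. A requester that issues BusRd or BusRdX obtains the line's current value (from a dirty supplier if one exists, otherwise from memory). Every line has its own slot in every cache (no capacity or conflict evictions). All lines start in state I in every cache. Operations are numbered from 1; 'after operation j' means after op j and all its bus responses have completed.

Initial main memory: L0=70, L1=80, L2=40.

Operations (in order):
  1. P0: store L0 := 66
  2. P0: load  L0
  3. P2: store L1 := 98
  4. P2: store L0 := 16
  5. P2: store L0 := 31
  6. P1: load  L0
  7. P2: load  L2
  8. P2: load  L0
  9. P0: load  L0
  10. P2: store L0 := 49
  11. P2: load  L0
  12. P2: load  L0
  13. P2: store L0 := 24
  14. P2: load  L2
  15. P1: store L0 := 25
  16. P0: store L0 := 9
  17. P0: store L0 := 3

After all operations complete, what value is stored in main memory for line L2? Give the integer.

memory[L2] = 40

1. P0: store L0 := 66  bus=[BusRdX]  L0: P0=M P1=I P2=I  mem[L0]=70
2. P0: load  L0  bus=[-]  L0: P0=M P1=I P2=I  mem[L0]=70
3. P2: store L1 := 98  bus=[BusRdX]  L1: P0=I P1=I P2=M  mem[L1]=80
4. P2: store L0 := 16  bus=[BusRdX,Flush]  L0: P0=I P1=I P2=M  mem[L0]=66
5. P2: store L0 := 31  bus=[-]  L0: P0=I P1=I P2=M  mem[L0]=66
6. P1: load  L0  bus=[BusRd,Flush]  L0: P0=I P1=S P2=S  mem[L0]=31
7. P2: load  L2  bus=[BusRd]  L2: P0=I P1=I P2=S  mem[L2]=40
8. P2: load  L0  bus=[-]  L0: P0=I P1=S P2=S  mem[L0]=31
9. P0: load  L0  bus=[BusRd]  L0: P0=S P1=S P2=S  mem[L0]=31
10. P2: store L0 := 49  bus=[BusRdX]  L0: P0=I P1=I P2=M  mem[L0]=31
11. P2: load  L0  bus=[-]  L0: P0=I P1=I P2=M  mem[L0]=31
12. P2: load  L0  bus=[-]  L0: P0=I P1=I P2=M  mem[L0]=31
13. P2: store L0 := 24  bus=[-]  L0: P0=I P1=I P2=M  mem[L0]=31
14. P2: load  L2  bus=[-]  L2: P0=I P1=I P2=S  mem[L2]=40
15. P1: store L0 := 25  bus=[BusRdX,Flush]  L0: P0=I P1=M P2=I  mem[L0]=24
16. P0: store L0 := 9  bus=[BusRdX,Flush]  L0: P0=M P1=I P2=I  mem[L0]=25
17. P0: store L0 := 3  bus=[-]  L0: P0=M P1=I P2=I  mem[L0]=25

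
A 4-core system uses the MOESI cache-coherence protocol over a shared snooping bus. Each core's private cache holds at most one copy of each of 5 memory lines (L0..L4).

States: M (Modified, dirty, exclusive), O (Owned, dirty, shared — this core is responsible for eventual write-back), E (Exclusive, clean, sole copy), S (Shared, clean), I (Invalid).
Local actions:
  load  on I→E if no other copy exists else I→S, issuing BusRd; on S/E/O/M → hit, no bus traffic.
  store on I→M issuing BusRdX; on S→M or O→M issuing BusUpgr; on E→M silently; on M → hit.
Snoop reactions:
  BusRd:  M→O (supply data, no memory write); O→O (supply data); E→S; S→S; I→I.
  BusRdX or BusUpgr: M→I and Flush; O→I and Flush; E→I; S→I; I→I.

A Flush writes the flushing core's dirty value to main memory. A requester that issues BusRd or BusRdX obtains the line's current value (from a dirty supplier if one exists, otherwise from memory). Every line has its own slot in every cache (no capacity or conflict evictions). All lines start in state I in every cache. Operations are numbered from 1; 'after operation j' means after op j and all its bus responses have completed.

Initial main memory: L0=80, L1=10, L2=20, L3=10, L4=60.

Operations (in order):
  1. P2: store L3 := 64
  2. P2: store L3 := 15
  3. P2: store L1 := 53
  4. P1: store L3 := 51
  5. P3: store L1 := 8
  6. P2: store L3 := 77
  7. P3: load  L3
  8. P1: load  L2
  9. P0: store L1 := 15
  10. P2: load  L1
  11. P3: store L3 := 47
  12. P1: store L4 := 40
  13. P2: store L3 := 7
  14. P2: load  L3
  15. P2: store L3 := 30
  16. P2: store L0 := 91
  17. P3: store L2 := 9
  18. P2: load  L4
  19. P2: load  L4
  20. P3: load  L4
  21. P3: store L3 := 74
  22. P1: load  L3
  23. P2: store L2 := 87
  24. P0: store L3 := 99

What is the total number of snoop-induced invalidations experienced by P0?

invalidations = 0

  op1 P2: store L3 := 64 → I/I/M/I on L3; bus BusRdX; mem=10
  op2 P2: store L3 := 15 → I/I/M/I on L3; bus (none); mem=10
  op3 P2: store L1 := 53 → I/I/M/I on L1; bus BusRdX; mem=10
  op4 P1: store L3 := 51 → I/M/I/I on L3; bus BusRdX Flush; mem=15
  op5 P3: store L1 := 8 → I/I/I/M on L1; bus BusRdX Flush; mem=53
  op6 P2: store L3 := 77 → I/I/M/I on L3; bus BusRdX Flush; mem=51
  op7 P3: load  L3 → I/I/O/S on L3; bus BusRd; mem=51
  op8 P1: load  L2 → I/E/I/I on L2; bus BusRd; mem=20
  op9 P0: store L1 := 15 → M/I/I/I on L1; bus BusRdX Flush; mem=8
  op10 P2: load  L1 → O/I/S/I on L1; bus BusRd; mem=8
  op11 P3: store L3 := 47 → I/I/I/M on L3; bus BusUpgr Flush; mem=77
  op12 P1: store L4 := 40 → I/M/I/I on L4; bus BusRdX; mem=60
  op13 P2: store L3 := 7 → I/I/M/I on L3; bus BusRdX Flush; mem=47
  op14 P2: load  L3 → I/I/M/I on L3; bus (none); mem=47
  op15 P2: store L3 := 30 → I/I/M/I on L3; bus (none); mem=47
  op16 P2: store L0 := 91 → I/I/M/I on L0; bus BusRdX; mem=80
  op17 P3: store L2 := 9 → I/I/I/M on L2; bus BusRdX; mem=20
  op18 P2: load  L4 → I/O/S/I on L4; bus BusRd; mem=60
  op19 P2: load  L4 → I/O/S/I on L4; bus (none); mem=60
  op20 P3: load  L4 → I/O/S/S on L4; bus BusRd; mem=60
  op21 P3: store L3 := 74 → I/I/I/M on L3; bus BusRdX Flush; mem=30
  op22 P1: load  L3 → I/S/I/O on L3; bus BusRd; mem=30
  op23 P2: store L2 := 87 → I/I/M/I on L2; bus BusRdX Flush; mem=9
  op24 P0: store L3 := 99 → M/I/I/I on L3; bus BusRdX Flush; mem=74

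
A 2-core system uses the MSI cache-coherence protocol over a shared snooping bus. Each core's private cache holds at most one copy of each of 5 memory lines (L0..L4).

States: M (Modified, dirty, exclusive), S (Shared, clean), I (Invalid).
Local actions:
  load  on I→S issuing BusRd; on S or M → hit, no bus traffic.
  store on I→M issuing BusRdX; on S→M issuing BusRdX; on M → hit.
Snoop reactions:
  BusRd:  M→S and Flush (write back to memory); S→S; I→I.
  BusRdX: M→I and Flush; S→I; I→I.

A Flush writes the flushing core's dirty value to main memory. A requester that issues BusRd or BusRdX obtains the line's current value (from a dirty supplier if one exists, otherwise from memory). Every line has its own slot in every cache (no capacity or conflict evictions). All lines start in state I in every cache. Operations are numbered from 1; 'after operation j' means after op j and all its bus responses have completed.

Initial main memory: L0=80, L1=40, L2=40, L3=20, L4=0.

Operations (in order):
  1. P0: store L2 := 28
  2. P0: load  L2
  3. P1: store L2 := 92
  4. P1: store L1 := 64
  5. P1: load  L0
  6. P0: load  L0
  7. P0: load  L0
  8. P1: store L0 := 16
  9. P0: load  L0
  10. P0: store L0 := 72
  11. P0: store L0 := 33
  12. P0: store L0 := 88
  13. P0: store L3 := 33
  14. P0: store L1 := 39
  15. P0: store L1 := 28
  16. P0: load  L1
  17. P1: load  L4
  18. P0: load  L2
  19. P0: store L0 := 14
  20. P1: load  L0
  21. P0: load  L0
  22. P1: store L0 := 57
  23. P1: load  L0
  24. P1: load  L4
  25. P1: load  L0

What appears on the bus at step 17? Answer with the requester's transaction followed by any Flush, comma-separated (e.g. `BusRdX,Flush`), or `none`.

bus = BusRd

[1] P0: store L2 := 28 | P0:M(28), P1:I | bus: BusRdX
[2] P0: load  L2 | P0:M(28), P1:I | bus: none
[3] P1: store L2 := 92 | P0:I, P1:M(92) | bus: BusRdX,Flush
[4] P1: store L1 := 64 | P0:I, P1:M(64) | bus: BusRdX
[5] P1: load  L0 | P0:I, P1:S(80) | bus: BusRd
[6] P0: load  L0 | P0:S(80), P1:S(80) | bus: BusRd
[7] P0: load  L0 | P0:S(80), P1:S(80) | bus: none
[8] P1: store L0 := 16 | P0:I, P1:M(16) | bus: BusRdX
[9] P0: load  L0 | P0:S(16), P1:S(16) | bus: BusRd,Flush
[10] P0: store L0 := 72 | P0:M(72), P1:I | bus: BusRdX
[11] P0: store L0 := 33 | P0:M(33), P1:I | bus: none
[12] P0: store L0 := 88 | P0:M(88), P1:I | bus: none
[13] P0: store L3 := 33 | P0:M(33), P1:I | bus: BusRdX
[14] P0: store L1 := 39 | P0:M(39), P1:I | bus: BusRdX,Flush
[15] P0: store L1 := 28 | P0:M(28), P1:I | bus: none
[16] P0: load  L1 | P0:M(28), P1:I | bus: none
[17] P1: load  L4 | P0:I, P1:S(0) | bus: BusRd
[18] P0: load  L2 | P0:S(92), P1:S(92) | bus: BusRd,Flush
[19] P0: store L0 := 14 | P0:M(14), P1:I | bus: none
[20] P1: load  L0 | P0:S(14), P1:S(14) | bus: BusRd,Flush
[21] P0: load  L0 | P0:S(14), P1:S(14) | bus: none
[22] P1: store L0 := 57 | P0:I, P1:M(57) | bus: BusRdX
[23] P1: load  L0 | P0:I, P1:M(57) | bus: none
[24] P1: load  L4 | P0:I, P1:S(0) | bus: none
[25] P1: load  L0 | P0:I, P1:M(57) | bus: none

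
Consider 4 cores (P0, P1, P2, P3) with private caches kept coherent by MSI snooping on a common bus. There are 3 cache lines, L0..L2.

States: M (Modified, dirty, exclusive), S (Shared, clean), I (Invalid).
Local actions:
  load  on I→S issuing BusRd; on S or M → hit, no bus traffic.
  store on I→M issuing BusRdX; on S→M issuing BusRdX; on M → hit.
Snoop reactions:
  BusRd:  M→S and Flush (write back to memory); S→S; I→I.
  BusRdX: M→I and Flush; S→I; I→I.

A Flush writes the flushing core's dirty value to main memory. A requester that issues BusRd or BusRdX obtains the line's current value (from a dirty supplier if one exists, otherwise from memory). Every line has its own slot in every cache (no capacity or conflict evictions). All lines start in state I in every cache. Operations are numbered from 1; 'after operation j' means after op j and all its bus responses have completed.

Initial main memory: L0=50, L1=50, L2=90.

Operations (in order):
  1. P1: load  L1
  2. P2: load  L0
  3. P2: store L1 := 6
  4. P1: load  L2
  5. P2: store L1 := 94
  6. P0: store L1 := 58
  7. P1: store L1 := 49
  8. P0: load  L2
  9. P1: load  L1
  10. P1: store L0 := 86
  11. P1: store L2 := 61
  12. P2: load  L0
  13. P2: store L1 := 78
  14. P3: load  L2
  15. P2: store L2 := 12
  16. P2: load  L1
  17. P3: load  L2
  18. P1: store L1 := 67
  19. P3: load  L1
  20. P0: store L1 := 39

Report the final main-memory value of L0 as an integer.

memory[L0] = 86

  op1 P1: load  L1 → I/S/I/I on L1; bus BusRd; mem=50
  op2 P2: load  L0 → I/I/S/I on L0; bus BusRd; mem=50
  op3 P2: store L1 := 6 → I/I/M/I on L1; bus BusRdX; mem=50
  op4 P1: load  L2 → I/S/I/I on L2; bus BusRd; mem=90
  op5 P2: store L1 := 94 → I/I/M/I on L1; bus (none); mem=50
  op6 P0: store L1 := 58 → M/I/I/I on L1; bus BusRdX Flush; mem=94
  op7 P1: store L1 := 49 → I/M/I/I on L1; bus BusRdX Flush; mem=58
  op8 P0: load  L2 → S/S/I/I on L2; bus BusRd; mem=90
  op9 P1: load  L1 → I/M/I/I on L1; bus (none); mem=58
  op10 P1: store L0 := 86 → I/M/I/I on L0; bus BusRdX; mem=50
  op11 P1: store L2 := 61 → I/M/I/I on L2; bus BusRdX; mem=90
  op12 P2: load  L0 → I/S/S/I on L0; bus BusRd Flush; mem=86
  op13 P2: store L1 := 78 → I/I/M/I on L1; bus BusRdX Flush; mem=49
  op14 P3: load  L2 → I/S/I/S on L2; bus BusRd Flush; mem=61
  op15 P2: store L2 := 12 → I/I/M/I on L2; bus BusRdX; mem=61
  op16 P2: load  L1 → I/I/M/I on L1; bus (none); mem=49
  op17 P3: load  L2 → I/I/S/S on L2; bus BusRd Flush; mem=12
  op18 P1: store L1 := 67 → I/M/I/I on L1; bus BusRdX Flush; mem=78
  op19 P3: load  L1 → I/S/I/S on L1; bus BusRd Flush; mem=67
  op20 P0: store L1 := 39 → M/I/I/I on L1; bus BusRdX; mem=67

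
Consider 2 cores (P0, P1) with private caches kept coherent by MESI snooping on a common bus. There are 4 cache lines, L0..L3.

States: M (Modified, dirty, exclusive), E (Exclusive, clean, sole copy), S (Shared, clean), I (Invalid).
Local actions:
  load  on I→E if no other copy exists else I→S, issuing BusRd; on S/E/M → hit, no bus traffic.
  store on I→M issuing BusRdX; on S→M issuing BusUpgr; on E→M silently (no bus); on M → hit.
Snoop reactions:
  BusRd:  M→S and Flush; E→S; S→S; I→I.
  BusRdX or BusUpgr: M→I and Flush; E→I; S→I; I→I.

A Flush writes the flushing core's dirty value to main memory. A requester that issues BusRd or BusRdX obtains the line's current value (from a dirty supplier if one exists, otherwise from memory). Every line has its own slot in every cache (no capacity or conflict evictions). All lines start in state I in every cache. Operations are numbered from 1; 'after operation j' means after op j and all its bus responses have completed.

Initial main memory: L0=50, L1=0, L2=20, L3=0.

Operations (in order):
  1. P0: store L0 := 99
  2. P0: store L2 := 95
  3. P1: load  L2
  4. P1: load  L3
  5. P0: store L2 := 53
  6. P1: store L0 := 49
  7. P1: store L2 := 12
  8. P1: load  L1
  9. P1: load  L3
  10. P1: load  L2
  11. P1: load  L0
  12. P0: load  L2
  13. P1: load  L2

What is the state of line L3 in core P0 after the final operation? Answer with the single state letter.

state = I

1. P0: store L0 := 99  bus=[BusRdX]  L0: P0=M P1=I  mem[L0]=50
2. P0: store L2 := 95  bus=[BusRdX]  L2: P0=M P1=I  mem[L2]=20
3. P1: load  L2  bus=[BusRd,Flush]  L2: P0=S P1=S  mem[L2]=95
4. P1: load  L3  bus=[BusRd]  L3: P0=I P1=E  mem[L3]=0
5. P0: store L2 := 53  bus=[BusUpgr]  L2: P0=M P1=I  mem[L2]=95
6. P1: store L0 := 49  bus=[BusRdX,Flush]  L0: P0=I P1=M  mem[L0]=99
7. P1: store L2 := 12  bus=[BusRdX,Flush]  L2: P0=I P1=M  mem[L2]=53
8. P1: load  L1  bus=[BusRd]  L1: P0=I P1=E  mem[L1]=0
9. P1: load  L3  bus=[-]  L3: P0=I P1=E  mem[L3]=0
10. P1: load  L2  bus=[-]  L2: P0=I P1=M  mem[L2]=53
11. P1: load  L0  bus=[-]  L0: P0=I P1=M  mem[L0]=99
12. P0: load  L2  bus=[BusRd,Flush]  L2: P0=S P1=S  mem[L2]=12
13. P1: load  L2  bus=[-]  L2: P0=S P1=S  mem[L2]=12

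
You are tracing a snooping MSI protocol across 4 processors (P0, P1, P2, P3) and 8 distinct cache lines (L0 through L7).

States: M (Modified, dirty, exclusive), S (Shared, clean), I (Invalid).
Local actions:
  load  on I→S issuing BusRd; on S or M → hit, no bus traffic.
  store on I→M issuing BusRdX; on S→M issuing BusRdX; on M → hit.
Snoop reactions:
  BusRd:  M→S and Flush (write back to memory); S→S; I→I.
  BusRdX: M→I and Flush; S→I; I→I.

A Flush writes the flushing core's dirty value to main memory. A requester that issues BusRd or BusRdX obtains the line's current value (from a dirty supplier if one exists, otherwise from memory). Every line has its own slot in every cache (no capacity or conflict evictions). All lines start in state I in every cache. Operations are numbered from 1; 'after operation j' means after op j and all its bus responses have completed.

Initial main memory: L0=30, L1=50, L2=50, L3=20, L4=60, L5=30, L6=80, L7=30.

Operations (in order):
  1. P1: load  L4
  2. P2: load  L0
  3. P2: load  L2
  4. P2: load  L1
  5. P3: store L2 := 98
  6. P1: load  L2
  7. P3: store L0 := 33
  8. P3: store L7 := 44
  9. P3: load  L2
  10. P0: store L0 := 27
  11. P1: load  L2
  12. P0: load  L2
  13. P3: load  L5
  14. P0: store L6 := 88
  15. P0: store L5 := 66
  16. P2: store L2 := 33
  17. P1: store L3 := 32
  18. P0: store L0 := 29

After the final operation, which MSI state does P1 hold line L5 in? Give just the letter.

step 1: P1: load  L4  ⟶  ISII  (L4)  txn=BusRd  M[L4]=60
step 2: P2: load  L0  ⟶  IISI  (L0)  txn=BusRd  M[L0]=30
step 3: P2: load  L2  ⟶  IISI  (L2)  txn=BusRd  M[L2]=50
step 4: P2: load  L1  ⟶  IISI  (L1)  txn=BusRd  M[L1]=50
step 5: P3: store L2 := 98  ⟶  IIIM  (L2)  txn=BusRdX  M[L2]=50
step 6: P1: load  L2  ⟶  ISIS  (L2)  txn=BusRd+Flush  M[L2]=98
step 7: P3: store L0 := 33  ⟶  IIIM  (L0)  txn=BusRdX  M[L0]=30
step 8: P3: store L7 := 44  ⟶  IIIM  (L7)  txn=BusRdX  M[L7]=30
step 9: P3: load  L2  ⟶  ISIS  (L2)  txn=∅  M[L2]=98
step 10: P0: store L0 := 27  ⟶  MIII  (L0)  txn=BusRdX+Flush  M[L0]=33
step 11: P1: load  L2  ⟶  ISIS  (L2)  txn=∅  M[L2]=98
step 12: P0: load  L2  ⟶  SSIS  (L2)  txn=BusRd  M[L2]=98
step 13: P3: load  L5  ⟶  IIIS  (L5)  txn=BusRd  M[L5]=30
step 14: P0: store L6 := 88  ⟶  MIII  (L6)  txn=BusRdX  M[L6]=80
step 15: P0: store L5 := 66  ⟶  MIII  (L5)  txn=BusRdX  M[L5]=30
step 16: P2: store L2 := 33  ⟶  IIMI  (L2)  txn=BusRdX  M[L2]=98
step 17: P1: store L3 := 32  ⟶  IMII  (L3)  txn=BusRdX  M[L3]=20
step 18: P0: store L0 := 29  ⟶  MIII  (L0)  txn=∅  M[L0]=33

state = I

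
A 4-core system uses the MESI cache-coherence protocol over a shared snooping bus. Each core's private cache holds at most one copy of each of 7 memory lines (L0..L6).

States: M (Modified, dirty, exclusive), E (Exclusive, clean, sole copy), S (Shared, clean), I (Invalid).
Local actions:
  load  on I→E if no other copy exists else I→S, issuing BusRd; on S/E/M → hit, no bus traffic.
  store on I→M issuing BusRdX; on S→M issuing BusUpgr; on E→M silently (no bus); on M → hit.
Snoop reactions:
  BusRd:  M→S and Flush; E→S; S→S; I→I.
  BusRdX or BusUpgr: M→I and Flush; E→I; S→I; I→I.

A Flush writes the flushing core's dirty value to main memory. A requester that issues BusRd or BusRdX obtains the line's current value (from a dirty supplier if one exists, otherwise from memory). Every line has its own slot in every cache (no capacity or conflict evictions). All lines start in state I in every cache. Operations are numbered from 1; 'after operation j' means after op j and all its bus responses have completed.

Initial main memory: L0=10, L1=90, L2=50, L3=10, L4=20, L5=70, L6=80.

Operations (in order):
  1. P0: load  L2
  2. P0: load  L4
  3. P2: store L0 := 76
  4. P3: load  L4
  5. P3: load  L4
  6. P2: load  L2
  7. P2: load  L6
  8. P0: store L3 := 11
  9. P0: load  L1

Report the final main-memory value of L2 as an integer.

memory[L2] = 50

1. P0: load  L2  bus=[BusRd]  L2: P0=E P1=I P2=I P3=I  mem[L2]=50
2. P0: load  L4  bus=[BusRd]  L4: P0=E P1=I P2=I P3=I  mem[L4]=20
3. P2: store L0 := 76  bus=[BusRdX]  L0: P0=I P1=I P2=M P3=I  mem[L0]=10
4. P3: load  L4  bus=[BusRd]  L4: P0=S P1=I P2=I P3=S  mem[L4]=20
5. P3: load  L4  bus=[-]  L4: P0=S P1=I P2=I P3=S  mem[L4]=20
6. P2: load  L2  bus=[BusRd]  L2: P0=S P1=I P2=S P3=I  mem[L2]=50
7. P2: load  L6  bus=[BusRd]  L6: P0=I P1=I P2=E P3=I  mem[L6]=80
8. P0: store L3 := 11  bus=[BusRdX]  L3: P0=M P1=I P2=I P3=I  mem[L3]=10
9. P0: load  L1  bus=[BusRd]  L1: P0=E P1=I P2=I P3=I  mem[L1]=90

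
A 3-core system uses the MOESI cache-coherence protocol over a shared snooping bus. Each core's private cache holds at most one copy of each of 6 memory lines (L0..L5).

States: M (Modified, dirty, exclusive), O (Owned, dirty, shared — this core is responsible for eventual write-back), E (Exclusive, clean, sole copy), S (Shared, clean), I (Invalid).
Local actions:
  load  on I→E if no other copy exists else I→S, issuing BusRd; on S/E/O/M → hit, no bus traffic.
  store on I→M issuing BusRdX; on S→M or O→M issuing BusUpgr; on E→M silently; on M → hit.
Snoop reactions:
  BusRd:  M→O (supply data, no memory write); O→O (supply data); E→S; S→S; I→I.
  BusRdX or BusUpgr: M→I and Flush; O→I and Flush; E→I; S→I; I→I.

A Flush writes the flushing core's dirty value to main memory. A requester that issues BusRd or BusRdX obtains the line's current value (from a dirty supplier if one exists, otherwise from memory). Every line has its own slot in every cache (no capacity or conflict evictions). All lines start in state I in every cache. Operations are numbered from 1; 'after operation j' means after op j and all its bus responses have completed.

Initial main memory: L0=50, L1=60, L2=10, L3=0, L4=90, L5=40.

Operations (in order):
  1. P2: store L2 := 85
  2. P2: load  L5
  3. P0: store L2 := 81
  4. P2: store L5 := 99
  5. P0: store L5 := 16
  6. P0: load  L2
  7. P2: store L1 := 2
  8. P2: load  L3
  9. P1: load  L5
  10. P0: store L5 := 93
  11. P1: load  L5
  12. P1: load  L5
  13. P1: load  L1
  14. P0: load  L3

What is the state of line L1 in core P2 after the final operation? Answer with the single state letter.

step 1: P2: store L2 := 85  ⟶  IIM  (L2)  txn=BusRdX  M[L2]=10
step 2: P2: load  L5  ⟶  IIE  (L5)  txn=BusRd  M[L5]=40
step 3: P0: store L2 := 81  ⟶  MII  (L2)  txn=BusRdX+Flush  M[L2]=85
step 4: P2: store L5 := 99  ⟶  IIM  (L5)  txn=∅  M[L5]=40
step 5: P0: store L5 := 16  ⟶  MII  (L5)  txn=BusRdX+Flush  M[L5]=99
step 6: P0: load  L2  ⟶  MII  (L2)  txn=∅  M[L2]=85
step 7: P2: store L1 := 2  ⟶  IIM  (L1)  txn=BusRdX  M[L1]=60
step 8: P2: load  L3  ⟶  IIE  (L3)  txn=BusRd  M[L3]=0
step 9: P1: load  L5  ⟶  OSI  (L5)  txn=BusRd  M[L5]=99
step 10: P0: store L5 := 93  ⟶  MII  (L5)  txn=BusUpgr  M[L5]=99
step 11: P1: load  L5  ⟶  OSI  (L5)  txn=BusRd  M[L5]=99
step 12: P1: load  L5  ⟶  OSI  (L5)  txn=∅  M[L5]=99
step 13: P1: load  L1  ⟶  ISO  (L1)  txn=BusRd  M[L1]=60
step 14: P0: load  L3  ⟶  SIS  (L3)  txn=BusRd  M[L3]=0

state = O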